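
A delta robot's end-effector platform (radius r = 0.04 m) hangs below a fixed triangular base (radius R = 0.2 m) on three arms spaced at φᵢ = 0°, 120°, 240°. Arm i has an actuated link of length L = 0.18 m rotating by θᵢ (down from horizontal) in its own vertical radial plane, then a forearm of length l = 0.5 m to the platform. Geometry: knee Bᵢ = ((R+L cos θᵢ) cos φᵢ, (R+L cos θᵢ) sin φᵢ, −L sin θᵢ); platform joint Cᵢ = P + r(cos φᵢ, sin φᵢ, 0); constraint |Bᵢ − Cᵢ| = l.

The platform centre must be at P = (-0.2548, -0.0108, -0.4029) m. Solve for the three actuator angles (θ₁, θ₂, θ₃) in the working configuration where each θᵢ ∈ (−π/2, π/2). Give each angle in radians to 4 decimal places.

arm 1 (φ=0.0°): x'=-0.2548, y'=-0.0108
  e−x'=0.4148;  (l²−L²−(e−x')²−y'²−z²)/2L = -0.3247
  θ1 = atan2(B,A) + arccos(C/0.5783) = 1.3962
arm 2 (φ=120.0°): x'=0.1180, y'=0.2261
  A=0.0420, B=-0.4029, C=(l²−L²−A²−y'²−z²)/(2L)=0.0067
  γ=atan2(-0.4029,0.0420)=-1.4670;  ψ=arccos(0.0165)=1.5543;  θ2=γ+ψ≈0.0872
arm 3 (φ=240.0°): x'=0.1368, y'=-0.2153
  A cos θ + B sin θ = C:  0.0232·cos θ + -0.4029·sin θ = 0.0233
  θ3 = atan2(B,A) + arccos(C/0.4036) = -0.0002

θ₁ = 1.3962, θ₂ = 0.0872, θ₃ = -0.0002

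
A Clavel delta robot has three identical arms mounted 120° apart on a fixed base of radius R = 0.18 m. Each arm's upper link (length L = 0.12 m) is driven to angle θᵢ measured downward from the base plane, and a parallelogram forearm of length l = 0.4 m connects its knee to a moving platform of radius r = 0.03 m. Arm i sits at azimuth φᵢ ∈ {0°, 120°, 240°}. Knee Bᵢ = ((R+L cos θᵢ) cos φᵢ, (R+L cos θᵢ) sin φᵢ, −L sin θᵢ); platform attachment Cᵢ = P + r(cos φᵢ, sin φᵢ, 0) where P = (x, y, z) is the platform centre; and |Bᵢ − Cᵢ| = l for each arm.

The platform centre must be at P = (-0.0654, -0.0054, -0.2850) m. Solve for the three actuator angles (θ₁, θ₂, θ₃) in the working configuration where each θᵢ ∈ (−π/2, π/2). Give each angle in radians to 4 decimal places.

rotate P by −φ1: (-0.0654, -0.0054, -0.2850)
  A cos θ + B sin θ = C:  0.2154·cos θ + -0.2850·sin θ = 0.0748
  θ1 = atan2(B,A) + arccos(C/0.3572) = 0.4363
rotate P by −φ2: (0.0280, 0.0593, -0.2850)
  A=0.1220, B=-0.2850, C=(l²−L²−A²−y'²−z²)/(2L)=0.1916
  γ=atan2(-0.2850,0.1220)=-1.1664;  ψ=arccos(0.6179)=0.9047;  θ2=γ+ψ≈-0.2617
φ3=240.0° → target in arm frame (0.0374, -0.0539)
  e−x'=0.1126;  (l²−L²−(e−x')²−y'²−z²)/2L = 0.2033
  θ3 = atan2(B,A) + arccos(C/0.3064) = -0.3488

θ₁ = 0.4363, θ₂ = -0.2617, θ₃ = -0.3488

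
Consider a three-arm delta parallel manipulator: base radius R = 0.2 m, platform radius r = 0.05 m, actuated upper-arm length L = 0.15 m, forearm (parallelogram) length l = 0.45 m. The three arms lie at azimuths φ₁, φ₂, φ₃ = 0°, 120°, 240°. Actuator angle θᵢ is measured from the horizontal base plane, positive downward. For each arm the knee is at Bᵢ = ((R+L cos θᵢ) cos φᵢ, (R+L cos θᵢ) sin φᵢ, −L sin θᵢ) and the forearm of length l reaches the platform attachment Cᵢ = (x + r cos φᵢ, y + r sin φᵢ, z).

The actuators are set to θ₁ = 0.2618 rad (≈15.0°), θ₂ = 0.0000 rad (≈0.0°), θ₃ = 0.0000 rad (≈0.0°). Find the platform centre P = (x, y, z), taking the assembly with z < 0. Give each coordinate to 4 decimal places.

(-0.0321, 0.0000, -0.3480)

φ1=0.0°: virtual centre (0.2949, 0.0000, -0.0388), radius l
φ2=120.0°: virtual centre (-0.1500, 0.2598, 0.0000), radius l
S3 = (0.3000·cos240.0°, 0.3000·sin240.0°, 0.0000) = (-0.1500, -0.2598, 0.0000)
|S₂|²−|S₁|² = 0.0015;  |S₃|²−|S₁|² = 0.0015
linear system: -0.8898x+0.5196y = 0.0015−0.0776z; -0.8898x+-0.5196y = 0.0015−0.0776z
Cramer: x(z) = -0.0017+0.0873z;  y(z) = 0.0000-0.0000z
sphere 1 gives Az²+Bz+C=0 with A=1.0076, B=0.0259, C=-0.1130;  B²−4AC=0.4562;  roots -0.3480, 0.3223;  negative root z = -0.3480
x = -0.0321, y = 0.0000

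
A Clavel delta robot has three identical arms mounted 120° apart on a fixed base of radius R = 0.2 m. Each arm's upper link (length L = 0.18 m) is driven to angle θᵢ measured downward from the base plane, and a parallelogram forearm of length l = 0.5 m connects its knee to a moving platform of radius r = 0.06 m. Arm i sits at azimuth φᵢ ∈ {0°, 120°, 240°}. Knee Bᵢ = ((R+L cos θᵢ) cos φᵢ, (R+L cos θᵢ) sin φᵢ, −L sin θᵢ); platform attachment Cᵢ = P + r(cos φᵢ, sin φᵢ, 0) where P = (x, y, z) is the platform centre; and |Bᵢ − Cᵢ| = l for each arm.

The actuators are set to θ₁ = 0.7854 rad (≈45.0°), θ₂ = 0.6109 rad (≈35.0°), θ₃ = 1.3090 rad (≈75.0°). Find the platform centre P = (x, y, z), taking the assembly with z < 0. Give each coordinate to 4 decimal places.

S1 = (0.2673·cos0.0°, 0.2673·sin0.0°, -0.1273) = (0.2673, 0.0000, -0.1273)
S2 = (0.2874·cos120.0°, 0.2874·sin120.0°, -0.1032) = (-0.1437, 0.2489, -0.1032)
S3 = (0.1866·cos240.0°, 0.1866·sin240.0°, -0.1739) = (-0.0933, -0.1616, -0.1739)
|S₂|²−|S₁|² = 0.0056;  |S₃|²−|S₁|² = -0.0226
linear system: -0.8220x+0.4979y = 0.0056−0.0481z; -0.7211x+-0.3232y = -0.0226−-0.0932z
det = 0.6247;  x = 0.0151+-0.0494z,  y = 0.0362+-0.1781z
sphere 1 gives Az²+Bz+C=0 with A=1.0342, B=0.2666, C=-0.1689;  B²−4AC=0.7697;  roots -0.5530, 0.2953;  negative root z = -0.5530
x = 0.0424, y = 0.1347

(0.0424, 0.1347, -0.5530)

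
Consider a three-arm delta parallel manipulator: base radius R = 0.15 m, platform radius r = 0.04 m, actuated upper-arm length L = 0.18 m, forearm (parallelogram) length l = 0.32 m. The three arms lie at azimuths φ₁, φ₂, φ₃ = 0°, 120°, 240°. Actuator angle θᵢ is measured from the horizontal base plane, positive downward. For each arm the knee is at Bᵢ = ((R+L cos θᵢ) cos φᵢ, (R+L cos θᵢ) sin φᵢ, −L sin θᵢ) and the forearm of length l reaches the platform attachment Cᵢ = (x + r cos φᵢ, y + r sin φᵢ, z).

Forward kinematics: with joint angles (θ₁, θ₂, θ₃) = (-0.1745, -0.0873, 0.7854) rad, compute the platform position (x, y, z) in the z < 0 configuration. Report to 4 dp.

φ1=0.0°: virtual centre (0.2873, 0.0000, 0.0313), radius l
arm 2 at φ=120.0°: e+L cos θ2 = 0.2893;  O2 = (-0.1447, 0.2506, 0.0157)
O3 = (0.2373·cos240.0°, 0.2373·sin240.0°, -0.1273) = (-0.1186, -0.2055, -0.1273)
|O₂|²−|O₁|² = 0.0005;  |O₃|²−|O₁|² = -0.0110
[-0.8638 0.5011 -0.0311]·P = 0.0005;  [-0.8118 -0.4110 -0.3171]·P = -0.0110
det = 0.7618;  x = 0.0070+-0.2253z,  y = 0.0130+-0.3264z
into |P−O₁|² = l²: 1.1573z² + 0.0554z + -0.0227 = 0;  Δ = 0.1082;  z = -0.1660 or 0.1182 → z<0 root = -0.1660
x = 0.0444, y = 0.0671

(0.0444, 0.0671, -0.1660)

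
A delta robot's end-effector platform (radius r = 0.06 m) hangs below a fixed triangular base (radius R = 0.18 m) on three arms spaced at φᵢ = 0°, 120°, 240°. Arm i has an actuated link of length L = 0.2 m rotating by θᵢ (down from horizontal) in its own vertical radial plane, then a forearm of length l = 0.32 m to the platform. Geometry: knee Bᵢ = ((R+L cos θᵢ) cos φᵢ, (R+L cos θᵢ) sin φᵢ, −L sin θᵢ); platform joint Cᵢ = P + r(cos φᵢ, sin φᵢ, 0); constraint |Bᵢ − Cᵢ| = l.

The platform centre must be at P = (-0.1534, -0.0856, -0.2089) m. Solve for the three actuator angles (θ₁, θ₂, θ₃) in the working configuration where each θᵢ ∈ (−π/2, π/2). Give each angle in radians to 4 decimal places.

rotate P by −φ1: (-0.1534, -0.0856, -0.2089)
  A=0.2734, B=-0.2089, C=(l²−L²−A²−y'²−z²)/(2L)=-0.1583
  γ=atan2(-0.2089,0.2734)=-0.6525;  ψ=arccos(-0.4600)=2.0488;  θ1=γ+ψ≈1.3964
φ2=120.0° → target in arm frame (0.0026, 0.1756)
  A=0.1174, B=-0.2089, C=(l²−L²−A²−y'²−z²)/(2L)=-0.0647
  γ=atan2(-0.2089,0.1174)=-1.0587;  ψ=arccos(-0.2700)=1.8442;  θ2=γ+ψ≈0.7855
rotate P by −φ3: (0.1508, -0.0900, -0.2089)
  e−x'=-0.0308;  (l²−L²−(e−x')²−y'²−z²)/2L = 0.0243
  θ3 = atan2(B,A) + arccos(C/0.2112) = -0.2616

θ₁ = 1.3964, θ₂ = 0.7855, θ₃ = -0.2616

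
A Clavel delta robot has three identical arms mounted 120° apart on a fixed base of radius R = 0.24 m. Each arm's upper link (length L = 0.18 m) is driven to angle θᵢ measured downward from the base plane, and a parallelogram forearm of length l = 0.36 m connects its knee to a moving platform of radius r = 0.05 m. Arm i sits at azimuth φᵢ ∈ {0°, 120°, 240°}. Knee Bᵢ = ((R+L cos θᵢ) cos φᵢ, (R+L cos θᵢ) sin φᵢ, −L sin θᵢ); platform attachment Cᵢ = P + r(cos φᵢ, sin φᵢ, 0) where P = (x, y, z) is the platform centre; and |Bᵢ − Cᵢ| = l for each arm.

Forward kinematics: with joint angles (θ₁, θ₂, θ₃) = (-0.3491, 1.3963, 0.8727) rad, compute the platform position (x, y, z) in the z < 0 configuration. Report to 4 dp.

arm 1 at φ=0.0°: e+L cos θ1 = 0.3591;  centre 1 = (0.3591, 0.0000, 0.0616)
φ2=120.0°: virtual centre (-0.1106, 0.1916, -0.1773), radius l
arm 3 at φ=240.0°: e+L cos θ3 = 0.3057;  centre 3 = (-0.1528, -0.2647, -0.1379)
subtract pairs → two planes through P
plane₁₂: -0.9395x+0.3832y+-0.4777z = -0.0524
Cramer: x(z) = 0.0399-0.4560z;  y(z) = -0.0389+0.1285z
quadratic in z: (1.2245)z²+(0.1580)z+(-0.0224)=0, √Δ=0.3670 → z ∈ {-0.2144, 0.0853}; z = -0.2144 (taking z<0)
x = 0.1377, y = -0.0664

(0.1377, -0.0664, -0.2144)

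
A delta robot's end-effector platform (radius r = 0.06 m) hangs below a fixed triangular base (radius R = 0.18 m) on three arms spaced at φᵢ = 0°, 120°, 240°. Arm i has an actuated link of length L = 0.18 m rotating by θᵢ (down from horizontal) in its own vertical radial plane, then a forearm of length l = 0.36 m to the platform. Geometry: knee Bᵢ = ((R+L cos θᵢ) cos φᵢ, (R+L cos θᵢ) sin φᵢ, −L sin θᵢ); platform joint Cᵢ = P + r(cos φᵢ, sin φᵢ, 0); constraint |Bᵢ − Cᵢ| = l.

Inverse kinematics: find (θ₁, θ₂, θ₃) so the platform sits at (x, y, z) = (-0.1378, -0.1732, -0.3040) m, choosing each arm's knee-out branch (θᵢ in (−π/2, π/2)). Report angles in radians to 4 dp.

θ₁ = 1.3964, θ₂ = 1.2216, θ₃ = -0.2618

φ1=0.0° → target in arm frame (-0.1378, -0.1732)
  e−x'=0.2578;  (l²−L²−(e−x')²−y'²−z²)/2L = -0.2547
  √(A²+B²)=0.3986;  θ1 = -0.8674+2.2638 ≈ 1.3964
arm 2 (φ=120.0°): x'=-0.0811, y'=0.2059
  e−x'=0.2011;  (l²−L²−(e−x')²−y'²−z²)/2L = -0.2169
  √(A²+B²)=0.3645;  θ2 = -0.9864+2.2080 ≈ 1.2216
rotate P by −φ3: (0.2189, -0.0327, -0.3040)
  A=-0.0989, B=-0.3040, C=(l²−L²−A²−y'²−z²)/(2L)=-0.0169
  θ3 = atan2(B,A) + arccos(C/0.3197) = -0.2618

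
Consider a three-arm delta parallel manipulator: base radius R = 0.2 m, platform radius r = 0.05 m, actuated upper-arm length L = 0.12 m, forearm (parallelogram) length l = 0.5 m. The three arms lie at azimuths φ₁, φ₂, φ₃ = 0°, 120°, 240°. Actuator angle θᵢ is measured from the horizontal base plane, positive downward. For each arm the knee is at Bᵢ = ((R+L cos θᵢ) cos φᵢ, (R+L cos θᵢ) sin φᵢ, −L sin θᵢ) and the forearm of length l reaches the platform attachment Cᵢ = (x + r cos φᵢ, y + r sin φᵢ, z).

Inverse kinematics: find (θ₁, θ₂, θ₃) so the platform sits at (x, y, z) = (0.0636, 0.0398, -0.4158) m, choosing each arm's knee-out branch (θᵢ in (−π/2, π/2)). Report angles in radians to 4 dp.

θ₁ = -0.3496, θ₂ = -0.0002, θ₃ = 0.3485

rotate P by −φ1: (0.0636, 0.0398, -0.4158)
  A=0.0864, B=-0.4158, C=(l²−L²−A²−y'²−z²)/(2L)=0.2236
  √(A²+B²)=0.4247;  θ1 = -1.3659+1.0163 ≈ -0.3496
arm 2 (φ=120.0°): x'=0.0027, y'=-0.0750
  A=0.1473, B=-0.4158, C=(l²−L²−A²−y'²−z²)/(2L)=0.1474
  θ2 = atan2(B,A) + arccos(C/0.4411) = -0.0002
φ3=240.0° → target in arm frame (-0.0663, 0.0352)
  A cos θ + B sin θ = C:  0.2163·cos θ + -0.4158·sin θ = 0.0613
  γ=atan2(-0.4158,0.2163)=-1.0912;  ψ=arccos(0.1307)=1.4397;  θ3=γ+ψ≈0.3485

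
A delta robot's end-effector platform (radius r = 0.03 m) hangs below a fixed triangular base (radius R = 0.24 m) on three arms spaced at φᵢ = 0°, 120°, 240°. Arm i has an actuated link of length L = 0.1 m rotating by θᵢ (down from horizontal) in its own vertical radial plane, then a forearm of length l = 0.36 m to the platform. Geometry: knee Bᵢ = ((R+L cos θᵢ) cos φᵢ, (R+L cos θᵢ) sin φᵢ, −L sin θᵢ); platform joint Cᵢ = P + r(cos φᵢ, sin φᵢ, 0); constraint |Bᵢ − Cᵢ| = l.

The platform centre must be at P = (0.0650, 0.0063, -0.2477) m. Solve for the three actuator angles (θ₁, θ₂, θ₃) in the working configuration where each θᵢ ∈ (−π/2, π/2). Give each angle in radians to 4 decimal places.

arm 1 (φ=0.0°): x'=0.0650, y'=0.0063
  A cos θ + B sin θ = C:  0.1450·cos θ + -0.2477·sin θ = 0.1859
  γ=atan2(-0.2477,0.1450)=-1.0412;  ψ=arccos(0.6477)=0.8662;  θ1=γ+ψ≈-0.1749
rotate P by −φ2: (-0.0270, -0.0594, -0.2477)
  A=0.2370, B=-0.2477, C=(l²−L²−A²−y'²−z²)/(2L)=-0.0074
  θ2 = atan2(B,A) + arccos(C/0.3428) = 0.7850
arm 3 (φ=240.0°): x'=-0.0380, y'=0.0531
  A cos θ + B sin θ = C:  0.2480·cos θ + -0.2477·sin θ = -0.0303
  √(A²+B²)=0.3505;  θ3 = -0.7849+1.6574 ≈ 0.8725

θ₁ = -0.1749, θ₂ = 0.7850, θ₃ = 0.8725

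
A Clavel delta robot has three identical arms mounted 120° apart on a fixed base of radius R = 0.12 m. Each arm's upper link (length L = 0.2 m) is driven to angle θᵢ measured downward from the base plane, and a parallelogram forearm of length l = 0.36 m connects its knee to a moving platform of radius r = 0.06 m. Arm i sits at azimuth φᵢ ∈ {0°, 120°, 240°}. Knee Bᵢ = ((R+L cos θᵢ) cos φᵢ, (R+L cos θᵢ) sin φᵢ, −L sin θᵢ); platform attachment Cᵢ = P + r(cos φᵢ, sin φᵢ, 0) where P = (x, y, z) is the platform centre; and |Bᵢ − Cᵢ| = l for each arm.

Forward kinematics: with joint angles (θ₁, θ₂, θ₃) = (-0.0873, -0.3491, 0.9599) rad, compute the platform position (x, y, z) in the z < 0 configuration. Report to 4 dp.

(0.0643, 0.1674, -0.2347)

O1 = (0.2592·cos0.0°, 0.2592·sin0.0°, 0.0174) = (0.2592, 0.0000, 0.0174)
O2 = (0.2479·cos120.0°, 0.2479·sin120.0°, 0.0684) = (-0.1240, 0.2147, 0.0684)
φ3=240.0°: virtual centre (-0.0874, -0.1513, -0.1638), radius l
eliminate P² terms by subtracting sphere 1 from 2 and 3
linear system: -0.7664x+0.4294y = -0.0014−0.1019z; -0.6932x+-0.3026y = -0.0101−-0.3625z
Cramer: x(z) = 0.0090-0.2357z;  y(z) = 0.0129-0.6580z
into |P−O₁|² = l²: 1.4886z² + 0.0661z + -0.0665 = 0;  Δ = 0.4004;  z = -0.2347 or 0.1903 → z<0 root = -0.2347
x = 0.0643, y = 0.1674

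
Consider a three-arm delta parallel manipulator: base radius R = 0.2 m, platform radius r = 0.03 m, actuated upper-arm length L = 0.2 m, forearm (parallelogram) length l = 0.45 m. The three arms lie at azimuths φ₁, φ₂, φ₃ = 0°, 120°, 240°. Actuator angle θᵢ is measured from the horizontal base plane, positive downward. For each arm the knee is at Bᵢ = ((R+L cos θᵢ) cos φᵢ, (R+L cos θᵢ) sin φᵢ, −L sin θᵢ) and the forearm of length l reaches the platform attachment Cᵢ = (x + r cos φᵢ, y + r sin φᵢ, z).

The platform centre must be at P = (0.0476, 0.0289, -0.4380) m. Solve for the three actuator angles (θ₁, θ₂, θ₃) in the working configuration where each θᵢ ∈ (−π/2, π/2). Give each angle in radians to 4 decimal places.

θ₁ = 0.5234, θ₂ = 0.6983, θ₃ = 0.8727

φ1=0.0° → target in arm frame (0.0476, 0.0289)
  e−x'=0.1224;  (l²−L²−(e−x')²−y'²−z²)/2L = -0.1129
  √(A²+B²)=0.4548;  θ1 = -1.2983+1.8217 ≈ 0.5234
rotate P by −φ2: (0.0012, -0.0557, -0.4380)
  A cos θ + B sin θ = C:  0.1688·cos θ + -0.4380·sin θ = -0.1523
  γ=atan2(-0.4380,0.1688)=-1.2030;  ψ=arccos(-0.3245)=1.9013;  θ2=γ+ψ≈0.6983
φ3=240.0° → target in arm frame (-0.0488, 0.0268)
  A cos θ + B sin θ = C:  0.2188·cos θ + -0.4380·sin θ = -0.1949
  θ3 = atan2(B,A) + arccos(C/0.4896) = 0.8727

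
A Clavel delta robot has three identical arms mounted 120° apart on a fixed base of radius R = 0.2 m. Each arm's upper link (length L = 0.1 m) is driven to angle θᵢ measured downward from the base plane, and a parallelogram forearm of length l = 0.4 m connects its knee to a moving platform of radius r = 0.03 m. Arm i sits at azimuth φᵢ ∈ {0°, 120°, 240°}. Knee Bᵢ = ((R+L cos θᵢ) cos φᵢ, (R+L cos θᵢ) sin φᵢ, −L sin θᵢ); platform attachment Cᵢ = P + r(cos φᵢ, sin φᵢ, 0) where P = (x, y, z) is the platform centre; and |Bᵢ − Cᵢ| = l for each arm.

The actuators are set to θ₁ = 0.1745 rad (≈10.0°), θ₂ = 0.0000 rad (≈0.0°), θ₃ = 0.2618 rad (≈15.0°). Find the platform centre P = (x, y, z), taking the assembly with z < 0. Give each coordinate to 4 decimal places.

centre 1 = (0.2685·cos0.0°, 0.2685·sin0.0°, -0.0174) = (0.2685, 0.0000, -0.0174)
φ2=120.0°: virtual centre (-0.1350, 0.2338, 0.0000), radius l
φ3=240.0°: virtual centre (-0.1333, -0.2309, -0.0259), radius l
subtract pairs → two planes through P
[-0.8070 0.4677 0.0347]·P = 0.0005;  [-0.8036 -0.4618 -0.0170]·P = -0.0006
det = 0.7484;  x = 0.0001+0.0108z,  y = 0.0012+-0.0557z
quadratic in z: (1.0032)z²+(0.0288)z+(-0.0877)=0, √Δ=0.5938 → z ∈ {-0.3103, 0.2816}; z = -0.3103 (taking z<0)
x = -0.0033, y = 0.0185

(-0.0033, 0.0185, -0.3103)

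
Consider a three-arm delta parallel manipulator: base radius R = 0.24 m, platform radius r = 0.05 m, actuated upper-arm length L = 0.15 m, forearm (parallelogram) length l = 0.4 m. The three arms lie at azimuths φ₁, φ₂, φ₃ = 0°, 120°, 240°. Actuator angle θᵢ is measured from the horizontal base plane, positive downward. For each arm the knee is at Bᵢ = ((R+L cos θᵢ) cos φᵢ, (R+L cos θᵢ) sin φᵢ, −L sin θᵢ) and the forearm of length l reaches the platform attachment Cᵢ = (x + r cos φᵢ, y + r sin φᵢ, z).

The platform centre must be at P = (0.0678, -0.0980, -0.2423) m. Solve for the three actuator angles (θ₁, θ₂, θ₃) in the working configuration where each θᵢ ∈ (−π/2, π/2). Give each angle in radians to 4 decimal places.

θ₁ = -0.2623, θ₂ = 1.0473, θ₃ = -0.0869

rotate P by −φ1: (0.0678, -0.0980, -0.2423)
  A cos θ + B sin θ = C:  0.1222·cos θ + -0.2423·sin θ = 0.1808
  √(A²+B²)=0.2714;  θ1 = -1.1037+0.8414 ≈ -0.2623
arm 2 (φ=120.0°): x'=-0.1188, y'=-0.0097
  e−x'=0.3088;  (l²−L²−(e−x')²−y'²−z²)/2L = -0.0555
  γ=atan2(-0.2423,0.3088)=-0.6654;  ψ=arccos(-0.1413)=1.7126;  θ2=γ+ψ≈1.0473
arm 3 (φ=240.0°): x'=0.0510, y'=0.1077
  A cos θ + B sin θ = C:  0.1390·cos θ + -0.2423·sin θ = 0.1595
  γ=atan2(-0.2423,0.1390)=-1.0499;  ψ=arccos(0.5711)=0.9630;  θ3=γ+ψ≈-0.0869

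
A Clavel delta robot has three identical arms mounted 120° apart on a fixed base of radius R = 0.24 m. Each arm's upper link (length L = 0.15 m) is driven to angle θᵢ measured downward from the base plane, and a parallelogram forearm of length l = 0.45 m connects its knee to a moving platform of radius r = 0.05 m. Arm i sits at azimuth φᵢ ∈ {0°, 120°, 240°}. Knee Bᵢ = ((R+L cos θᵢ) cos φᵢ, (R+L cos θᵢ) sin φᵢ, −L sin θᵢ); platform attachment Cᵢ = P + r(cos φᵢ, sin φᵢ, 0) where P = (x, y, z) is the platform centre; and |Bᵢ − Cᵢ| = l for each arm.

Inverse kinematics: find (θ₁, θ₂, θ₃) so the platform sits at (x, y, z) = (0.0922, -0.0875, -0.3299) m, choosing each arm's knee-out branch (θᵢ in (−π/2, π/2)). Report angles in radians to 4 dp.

φ1=0.0° → target in arm frame (0.0922, -0.0875)
  A=0.0978, B=-0.3299, C=(l²−L²−A²−y'²−z²)/(2L)=0.1798
  γ=atan2(-0.3299,0.0978)=-1.2826;  ψ=arccos(0.5226)=1.0209;  θ1=γ+ψ≈-0.2617
arm 2 (φ=120.0°): x'=-0.1219, y'=-0.0361
  A cos θ + B sin θ = C:  0.3119·cos θ + -0.3299·sin θ = -0.0913
  √(A²+B²)=0.4540;  θ2 = -0.8135+1.7734 ≈ 0.9599
rotate P by −φ3: (0.0297, 0.1236, -0.3299)
  e−x'=0.1603;  (l²−L²−(e−x')²−y'²−z²)/2L = 0.1006
  √(A²+B²)=0.3668;  θ3 = -1.1184+1.2929 ≈ 0.1745

θ₁ = -0.2617, θ₂ = 0.9599, θ₃ = 0.1745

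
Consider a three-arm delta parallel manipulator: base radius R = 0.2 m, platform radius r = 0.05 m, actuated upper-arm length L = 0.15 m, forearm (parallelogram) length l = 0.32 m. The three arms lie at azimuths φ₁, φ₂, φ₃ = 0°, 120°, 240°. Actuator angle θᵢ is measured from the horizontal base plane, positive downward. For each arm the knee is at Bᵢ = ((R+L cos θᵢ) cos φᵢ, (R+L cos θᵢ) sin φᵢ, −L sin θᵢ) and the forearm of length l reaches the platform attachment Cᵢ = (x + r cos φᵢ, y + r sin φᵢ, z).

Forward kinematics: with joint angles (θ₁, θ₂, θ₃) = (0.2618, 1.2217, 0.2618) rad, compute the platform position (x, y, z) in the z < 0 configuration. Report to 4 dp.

(0.0534, -0.0925, -0.2273)

arm 1 at φ=0.0°: e+L cos θ1 = 0.2949;  S1 = (0.2949, 0.0000, -0.0388)
arm 2 at φ=120.0°: e+L cos θ2 = 0.2013;  S2 = (-0.1007, 0.1743, -0.1410)
S3 = (0.2949·cos240.0°, 0.2949·sin240.0°, -0.0388) = (-0.1474, -0.2554, -0.0388)
eliminate P² terms by subtracting sphere 1 from 2 and 3
plane₁₂: -0.7911x+0.3487y+-0.2043z = -0.0281
Cramer: x(z) = 0.0201-0.1464z;  y(z) = -0.0349+0.2536z
into |P−S₁|² = l²: 1.0858z² + 0.1404z + -0.0242 = 0;  Δ = 0.1247;  z = -0.2273 or 0.0980 → z<0 root = -0.2273
x = 0.0534, y = -0.0925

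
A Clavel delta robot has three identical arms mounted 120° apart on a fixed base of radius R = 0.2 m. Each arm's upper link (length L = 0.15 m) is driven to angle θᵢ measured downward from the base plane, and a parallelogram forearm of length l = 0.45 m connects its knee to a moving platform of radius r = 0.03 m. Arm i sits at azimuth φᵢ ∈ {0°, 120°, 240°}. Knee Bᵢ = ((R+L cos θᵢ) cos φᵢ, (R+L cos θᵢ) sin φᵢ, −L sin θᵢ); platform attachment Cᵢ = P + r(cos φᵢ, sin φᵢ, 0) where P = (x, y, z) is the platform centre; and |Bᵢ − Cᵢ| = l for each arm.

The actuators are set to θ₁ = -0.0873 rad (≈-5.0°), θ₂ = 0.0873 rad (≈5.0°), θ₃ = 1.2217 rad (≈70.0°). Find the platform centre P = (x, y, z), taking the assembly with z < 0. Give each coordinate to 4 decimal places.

(0.1019, 0.1429, -0.3540)

φ1=0.0°: virtual centre (0.3194, 0.0000, 0.0131), radius l
arm 2 at φ=120.0°: (R−r)+L cos θ2 = 0.3194;  O2 = (-0.1597, 0.2766, -0.0131)
O3 = (0.2213·cos240.0°, 0.2213·sin240.0°, -0.1410) = (-0.1107, -0.1917, -0.1410)
|O₂|²−|O₁|² = 0.0000;  |O₃|²−|O₁|² = -0.0334
linear system: -0.9583x+0.5533y = 0.0000−-0.0523z; -0.8602x+-0.3833y = -0.0334−-0.3081z
Cramer: x(z) = 0.0219-0.2259z;  y(z) = 0.0379-0.2967z
quadratic in z: (1.1391)z²+(0.0858)z+(-0.1124)=0, √Δ=0.7206 → z ∈ {-0.3540, 0.2787}; z = -0.3540 (taking z<0)
x = 0.1019, y = 0.1429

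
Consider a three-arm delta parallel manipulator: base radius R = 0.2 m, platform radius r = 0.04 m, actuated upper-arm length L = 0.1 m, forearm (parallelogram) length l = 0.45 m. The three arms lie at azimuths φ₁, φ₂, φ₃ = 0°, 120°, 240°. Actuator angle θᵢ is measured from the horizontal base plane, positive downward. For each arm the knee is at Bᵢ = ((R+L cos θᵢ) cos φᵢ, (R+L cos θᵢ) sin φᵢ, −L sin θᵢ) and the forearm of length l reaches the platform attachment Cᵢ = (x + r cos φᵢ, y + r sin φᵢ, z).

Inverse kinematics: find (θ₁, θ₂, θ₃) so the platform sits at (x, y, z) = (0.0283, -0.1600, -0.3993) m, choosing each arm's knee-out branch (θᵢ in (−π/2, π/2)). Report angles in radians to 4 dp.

θ₁ = 0.4364, θ₂ = 1.3966, θ₃ = -0.1745

rotate P by −φ1: (0.0283, -0.1600, -0.3993)
  e−x'=0.1317;  (l²−L²−(e−x')²−y'²−z²)/2L = -0.0494
  θ1 = atan2(B,A) + arccos(C/0.4205) = 0.4364
rotate P by −φ2: (-0.1527, 0.0555, -0.3993)
  e−x'=0.3127;  (l²−L²−(e−x')²−y'²−z²)/2L = -0.3390
  θ2 = atan2(B,A) + arccos(C/0.5072) = 1.3966
φ3=240.0° → target in arm frame (0.1244, 0.1045)
  e−x'=0.0356;  (l²−L²−(e−x')²−y'²−z²)/2L = 0.1044
  θ3 = atan2(B,A) + arccos(C/0.4009) = -0.1745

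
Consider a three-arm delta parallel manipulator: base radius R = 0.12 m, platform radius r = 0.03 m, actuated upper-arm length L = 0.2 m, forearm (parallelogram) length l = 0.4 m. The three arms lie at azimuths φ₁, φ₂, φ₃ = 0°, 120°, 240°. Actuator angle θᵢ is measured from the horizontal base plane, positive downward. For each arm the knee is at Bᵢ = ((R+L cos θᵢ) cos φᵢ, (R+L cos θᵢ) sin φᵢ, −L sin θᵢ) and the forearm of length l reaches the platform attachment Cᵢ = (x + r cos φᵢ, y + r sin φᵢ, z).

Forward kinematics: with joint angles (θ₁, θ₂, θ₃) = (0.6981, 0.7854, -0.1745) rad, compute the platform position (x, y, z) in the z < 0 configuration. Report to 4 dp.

(-0.0638, -0.1415, -0.3424)

S1 = (0.2432·cos0.0°, 0.2432·sin0.0°, -0.1286) = (0.2432, 0.0000, -0.1286)
arm 2 at φ=120.0°: (R−r)+L cos θ2 = 0.2314;  S2 = (-0.1157, 0.2004, -0.1414)
S3 = (0.2870·cos240.0°, 0.2870·sin240.0°, 0.0347) = (-0.1435, -0.2485, 0.0347)
eliminate P² terms by subtracting sphere 1 from 2 and 3
plane₁₂: -0.7178x+0.4008y+-0.0257z = -0.0021
Cramer: x(z) = -0.0032+0.1771z;  y(z) = -0.0109+0.3814z
sphere 1 gives Az²+Bz+C=0 with A=1.1768, B=0.1615, C=-0.0827;  B²−4AC=0.4152;  roots -0.3424, 0.2052;  negative root z = -0.3424
x = -0.0638, y = -0.1415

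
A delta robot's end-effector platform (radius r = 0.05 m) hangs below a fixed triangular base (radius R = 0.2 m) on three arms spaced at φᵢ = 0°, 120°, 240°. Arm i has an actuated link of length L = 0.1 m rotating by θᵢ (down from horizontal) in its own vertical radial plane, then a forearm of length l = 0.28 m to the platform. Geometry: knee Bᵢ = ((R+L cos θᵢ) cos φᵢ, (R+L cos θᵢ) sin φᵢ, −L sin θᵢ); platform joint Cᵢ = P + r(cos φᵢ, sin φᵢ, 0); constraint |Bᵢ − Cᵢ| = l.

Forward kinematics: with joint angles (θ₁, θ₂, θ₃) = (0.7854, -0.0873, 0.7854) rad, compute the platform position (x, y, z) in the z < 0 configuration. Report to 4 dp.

φ1=0.0°: virtual centre (0.2207, 0.0000, -0.0707), radius l
arm 2 at φ=120.0°: e+L cos θ2 = 0.2496;  centre 2 = (-0.1248, 0.2162, 0.0087)
centre 3 = (0.2207·cos240.0°, 0.2207·sin240.0°, -0.0707) = (-0.1104, -0.1911, -0.0707)
|centre ₂|²−|centre ₁|² = 0.0087;  |centre ₃|²−|centre ₁|² = 0.0000
linear system: -0.6910x+0.4324y = 0.0087−0.1589z; -0.6621x+-0.3823y = 0.0000−0.0000z
Cramer: x(z) = -0.0060+0.1103z;  y(z) = 0.0104-0.1911z
quadratic in z: (1.0487)z²+(0.0874)z+(-0.0219)=0, √Δ=0.3153 → z ∈ {-0.1920, 0.1087}; z = -0.1920 (taking z<0)
x = -0.0272, y = 0.0471

(-0.0272, 0.0471, -0.1920)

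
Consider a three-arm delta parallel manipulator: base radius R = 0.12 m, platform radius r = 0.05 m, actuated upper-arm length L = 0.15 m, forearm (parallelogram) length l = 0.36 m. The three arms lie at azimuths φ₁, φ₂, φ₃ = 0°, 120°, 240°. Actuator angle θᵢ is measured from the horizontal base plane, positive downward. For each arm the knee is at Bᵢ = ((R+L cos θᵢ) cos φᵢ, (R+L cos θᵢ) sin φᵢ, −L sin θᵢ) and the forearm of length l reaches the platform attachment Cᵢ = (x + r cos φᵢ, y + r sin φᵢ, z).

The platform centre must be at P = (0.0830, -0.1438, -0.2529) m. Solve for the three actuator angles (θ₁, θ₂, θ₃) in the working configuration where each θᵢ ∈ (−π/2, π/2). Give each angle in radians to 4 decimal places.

θ₁ = -0.3492, θ₂ = 0.8723, θ₃ = -0.3494

φ1=0.0° → target in arm frame (0.0830, -0.1438)
  A=-0.0130, B=-0.2529, C=(l²−L²−A²−y'²−z²)/(2L)=0.0743
  θ1 = atan2(B,A) + arccos(C/0.2532) = -0.3492
φ2=120.0° → target in arm frame (-0.1660, 0.0000)
  A=0.2360, B=-0.2529, C=(l²−L²−A²−y'²−z²)/(2L)=-0.0419
  √(A²+B²)=0.3459;  θ2 = -0.8199+1.6922 ≈ 0.8723
rotate P by −φ3: (0.0830, 0.1438, -0.2529)
  e−x'=-0.0130;  (l²−L²−(e−x')²−y'²−z²)/2L = 0.0743
  θ3 = atan2(B,A) + arccos(C/0.2532) = -0.3494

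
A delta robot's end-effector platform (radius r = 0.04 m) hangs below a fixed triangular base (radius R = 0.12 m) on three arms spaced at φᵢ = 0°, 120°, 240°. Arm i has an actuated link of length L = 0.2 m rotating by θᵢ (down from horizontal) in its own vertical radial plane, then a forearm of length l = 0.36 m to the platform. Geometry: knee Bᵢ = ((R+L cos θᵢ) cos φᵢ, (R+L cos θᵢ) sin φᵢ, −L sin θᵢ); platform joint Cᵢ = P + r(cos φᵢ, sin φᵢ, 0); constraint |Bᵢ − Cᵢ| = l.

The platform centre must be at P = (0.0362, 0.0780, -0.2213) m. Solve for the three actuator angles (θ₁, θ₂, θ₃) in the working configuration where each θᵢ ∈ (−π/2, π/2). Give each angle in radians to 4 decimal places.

arm 1 (φ=0.0°): x'=0.0362, y'=0.0780
  e−x'=0.0438;  (l²−L²−(e−x')²−y'²−z²)/2L = 0.0816
  γ=atan2(-0.2213,0.0438)=-1.3754;  ψ=arccos(0.3615)=1.2009;  θ1=γ+ψ≈-0.1745
arm 2 (φ=120.0°): x'=0.0494, y'=-0.0704
  A=0.0306, B=-0.2213, C=(l²−L²−A²−y'²−z²)/(2L)=0.0869
  √(A²+B²)=0.2234;  θ2 = -1.4336+1.1715 ≈ -0.2622
φ3=240.0° → target in arm frame (-0.0856, -0.0076)
  A=0.1656, B=-0.2213, C=(l²−L²−A²−y'²−z²)/(2L)=0.0328
  γ=atan2(-0.2213,0.1656)=-0.9282;  ψ=arccos(0.1187)=1.4518;  θ3=γ+ψ≈0.5236

θ₁ = -0.1745, θ₂ = -0.2622, θ₃ = 0.5236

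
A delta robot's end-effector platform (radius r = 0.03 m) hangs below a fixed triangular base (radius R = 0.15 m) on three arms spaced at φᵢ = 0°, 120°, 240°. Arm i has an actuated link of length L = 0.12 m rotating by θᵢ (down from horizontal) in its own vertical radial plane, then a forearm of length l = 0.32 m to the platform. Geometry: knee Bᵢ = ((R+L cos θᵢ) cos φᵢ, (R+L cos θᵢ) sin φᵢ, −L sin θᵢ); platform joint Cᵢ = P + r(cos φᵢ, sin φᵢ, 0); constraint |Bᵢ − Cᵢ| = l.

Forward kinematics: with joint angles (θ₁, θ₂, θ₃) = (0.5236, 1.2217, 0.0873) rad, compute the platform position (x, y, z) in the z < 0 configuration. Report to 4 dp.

(0.0220, -0.1126, -0.2812)

arm 1 at φ=0.0°: (R−r)+L cos θ1 = 0.2239;  S1 = (0.2239, 0.0000, -0.0600)
φ2=120.0°: virtual centre (-0.0805, 0.1395, -0.1128), radius l
S3 = (0.2395·cos240.0°, 0.2395·sin240.0°, -0.0105) = (-0.1198, -0.2075, -0.0105)
eliminate P² terms by subtracting sphere 1 from 2 and 3
[-0.6089 0.2789 -0.1055]·P = -0.0151;  [-0.6874 -0.4149 0.0991]·P = 0.0037
Cramer: x(z) = 0.0117-0.0363z;  y(z) = -0.0285+0.2990z
quadratic in z: (1.0907)z²+(0.1184)z+(-0.0530)=0, √Δ=0.4951 → z ∈ {-0.2812, 0.1727}; z = -0.2812 (taking z<0)
x = 0.0220, y = -0.1126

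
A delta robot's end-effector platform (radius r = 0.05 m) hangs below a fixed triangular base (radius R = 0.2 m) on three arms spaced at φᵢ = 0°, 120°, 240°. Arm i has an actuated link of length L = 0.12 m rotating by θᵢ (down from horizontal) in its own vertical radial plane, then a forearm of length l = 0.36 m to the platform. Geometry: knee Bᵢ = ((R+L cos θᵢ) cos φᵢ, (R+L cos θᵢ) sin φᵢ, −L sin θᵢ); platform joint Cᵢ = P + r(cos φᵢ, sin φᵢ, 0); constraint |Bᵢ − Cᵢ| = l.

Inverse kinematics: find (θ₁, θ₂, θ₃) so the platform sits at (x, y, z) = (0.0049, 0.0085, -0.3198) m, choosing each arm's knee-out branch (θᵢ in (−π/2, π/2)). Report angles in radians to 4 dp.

θ₁ = 0.5234, θ₂ = 0.5233, θ₃ = 0.6109

arm 1 (φ=0.0°): x'=0.0049, y'=0.0085
  A cos θ + B sin θ = C:  0.1451·cos θ + -0.3198·sin θ = -0.0342
  θ1 = atan2(B,A) + arccos(C/0.3512) = 0.5234
arm 2 (φ=120.0°): x'=0.0049, y'=-0.0085
  e−x'=0.1451;  (l²−L²−(e−x')²−y'²−z²)/2L = -0.0341
  γ=atan2(-0.3198,0.1451)=-1.1449;  ψ=arccos(-0.0972)=1.6682;  θ2=γ+ψ≈0.5233
arm 3 (φ=240.0°): x'=-0.0098, y'=0.0000
  A=0.1598, B=-0.3198, C=(l²−L²−A²−y'²−z²)/(2L)=-0.0525
  √(A²+B²)=0.3575;  θ3 = -1.1074+1.7183 ≈ 0.6109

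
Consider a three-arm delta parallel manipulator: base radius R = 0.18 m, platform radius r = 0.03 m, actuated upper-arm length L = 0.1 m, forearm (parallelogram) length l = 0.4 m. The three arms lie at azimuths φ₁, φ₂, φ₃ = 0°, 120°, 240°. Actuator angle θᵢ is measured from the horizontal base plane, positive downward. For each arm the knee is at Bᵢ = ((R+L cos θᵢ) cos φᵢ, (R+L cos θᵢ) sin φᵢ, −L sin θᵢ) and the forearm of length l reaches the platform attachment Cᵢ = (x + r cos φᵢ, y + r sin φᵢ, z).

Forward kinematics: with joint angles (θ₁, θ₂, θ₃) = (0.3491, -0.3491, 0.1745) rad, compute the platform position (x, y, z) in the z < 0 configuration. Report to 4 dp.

arm 1 at φ=0.0°: ρ1 = 0.2440;  centre 1 = (0.2440, 0.0000, -0.0342)
φ2=120.0°: virtual centre (-0.1220, 0.2113, 0.0342), radius l
centre 3 = (0.2485·cos240.0°, 0.2485·sin240.0°, -0.0174) = (-0.1242, -0.2152, -0.0174)
|centre ₂|²−|centre ₁|² = 0.0000;  |centre ₃|²−|centre ₁|² = 0.0014
plane₁₂: -0.7319x+0.4226y+0.1368z = 0.0000
Cramer: x(z) = -0.0009+0.1168z;  y(z) = -0.0016-0.1215z
sphere 1 gives Az²+Bz+C=0 with A=1.0284, B=0.0116, C=-0.0989;  B²−4AC=0.4068;  roots -0.3157, 0.3045;  negative root z = -0.3157
x = -0.0378, y = 0.0368

(-0.0378, 0.0368, -0.3157)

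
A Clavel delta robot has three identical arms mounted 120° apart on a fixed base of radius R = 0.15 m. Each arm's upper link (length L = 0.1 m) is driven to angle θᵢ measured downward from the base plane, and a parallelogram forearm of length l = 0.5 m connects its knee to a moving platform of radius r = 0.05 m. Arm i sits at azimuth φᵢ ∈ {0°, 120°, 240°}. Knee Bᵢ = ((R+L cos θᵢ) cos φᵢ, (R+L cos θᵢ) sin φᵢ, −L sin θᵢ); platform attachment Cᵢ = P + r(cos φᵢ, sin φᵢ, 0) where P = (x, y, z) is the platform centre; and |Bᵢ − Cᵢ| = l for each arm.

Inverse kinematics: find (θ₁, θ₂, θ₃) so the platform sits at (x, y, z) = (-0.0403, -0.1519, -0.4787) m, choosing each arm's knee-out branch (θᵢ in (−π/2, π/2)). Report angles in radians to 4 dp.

φ1=0.0° → target in arm frame (-0.0403, -0.1519)
  A cos θ + B sin θ = C:  0.1403·cos θ + -0.4787·sin θ = -0.1596
  √(A²+B²)=0.4988;  θ1 = -1.2857+1.8964 ≈ 0.6107
φ2=120.0° → target in arm frame (-0.1114, 0.1109)
  e−x'=0.2114;  (l²−L²−(e−x')²−y'²−z²)/2L = -0.2307
  θ2 = atan2(B,A) + arccos(C/0.5233) = 0.8723
rotate P by −φ3: (0.1517, 0.0410, -0.4787)
  A cos θ + B sin θ = C:  -0.0517·cos θ + -0.4787·sin θ = 0.0324
  θ3 = atan2(B,A) + arccos(C/0.4815) = -0.1750

θ₁ = 0.6107, θ₂ = 0.8723, θ₃ = -0.1750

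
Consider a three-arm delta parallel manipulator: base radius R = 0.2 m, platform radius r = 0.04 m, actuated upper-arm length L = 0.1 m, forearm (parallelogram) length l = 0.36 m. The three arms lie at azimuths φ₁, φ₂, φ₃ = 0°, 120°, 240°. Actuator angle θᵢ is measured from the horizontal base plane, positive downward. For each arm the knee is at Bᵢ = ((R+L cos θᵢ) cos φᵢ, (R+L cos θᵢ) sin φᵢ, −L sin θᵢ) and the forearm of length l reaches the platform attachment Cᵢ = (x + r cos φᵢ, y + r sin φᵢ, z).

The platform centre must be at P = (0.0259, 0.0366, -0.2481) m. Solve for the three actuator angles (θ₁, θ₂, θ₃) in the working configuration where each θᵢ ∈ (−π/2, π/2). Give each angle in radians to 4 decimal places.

rotate P by −φ1: (0.0259, 0.0366, -0.2481)
  A cos θ + B sin θ = C:  0.1341·cos θ + -0.2481·sin θ = 0.1936
  γ=atan2(-0.2481,0.1341)=-1.0753;  ψ=arccos(0.6865)=0.8141;  θ1=γ+ψ≈-0.2612
φ2=120.0° → target in arm frame (0.0187, -0.0407)
  A cos θ + B sin θ = C:  0.1413·cos θ + -0.2481·sin θ = 0.1822
  √(A²+B²)=0.2855;  θ2 = -1.0532+0.8788 ≈ -0.1745
rotate P by −φ3: (-0.0446, 0.0041, -0.2481)
  e−x'=0.2046;  (l²−L²−(e−x')²−y'²−z²)/2L = 0.0807
  √(A²+B²)=0.3216;  θ3 = -0.8811+1.3170 ≈ 0.4359

θ₁ = -0.2612, θ₂ = -0.1745, θ₃ = 0.4359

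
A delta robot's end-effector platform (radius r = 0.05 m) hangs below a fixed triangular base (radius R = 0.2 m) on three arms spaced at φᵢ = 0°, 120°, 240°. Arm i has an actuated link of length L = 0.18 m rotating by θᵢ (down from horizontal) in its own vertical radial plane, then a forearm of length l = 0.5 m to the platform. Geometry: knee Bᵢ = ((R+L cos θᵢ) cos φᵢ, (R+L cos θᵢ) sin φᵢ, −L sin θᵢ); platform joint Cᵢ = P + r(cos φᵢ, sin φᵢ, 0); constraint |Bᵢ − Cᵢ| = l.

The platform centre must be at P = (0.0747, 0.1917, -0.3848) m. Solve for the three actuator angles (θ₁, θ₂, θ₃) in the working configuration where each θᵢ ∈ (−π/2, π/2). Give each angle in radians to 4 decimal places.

θ₁ = 0.0000, θ₂ = -0.2620, θ₃ = 1.0469

arm 1 (φ=0.0°): x'=0.0747, y'=0.1917
  A cos θ + B sin θ = C:  0.0753·cos θ + -0.3848·sin θ = 0.0753
  √(A²+B²)=0.3921;  θ1 = -1.3776+1.3775 ≈ 0.0000
φ2=120.0° → target in arm frame (0.1287, -0.1605)
  A=0.0213, B=-0.3848, C=(l²−L²−A²−y'²−z²)/(2L)=0.1203
  γ=atan2(-0.3848,0.0213)=-1.5154;  ψ=arccos(0.3121)=1.2534;  θ2=γ+ψ≈-0.2620
φ3=240.0° → target in arm frame (-0.2034, -0.0312)
  A cos θ + B sin θ = C:  0.3534·cos θ + -0.3848·sin θ = -0.1564
  √(A²+B²)=0.5224;  θ3 = -0.8280+1.8749 ≈ 1.0469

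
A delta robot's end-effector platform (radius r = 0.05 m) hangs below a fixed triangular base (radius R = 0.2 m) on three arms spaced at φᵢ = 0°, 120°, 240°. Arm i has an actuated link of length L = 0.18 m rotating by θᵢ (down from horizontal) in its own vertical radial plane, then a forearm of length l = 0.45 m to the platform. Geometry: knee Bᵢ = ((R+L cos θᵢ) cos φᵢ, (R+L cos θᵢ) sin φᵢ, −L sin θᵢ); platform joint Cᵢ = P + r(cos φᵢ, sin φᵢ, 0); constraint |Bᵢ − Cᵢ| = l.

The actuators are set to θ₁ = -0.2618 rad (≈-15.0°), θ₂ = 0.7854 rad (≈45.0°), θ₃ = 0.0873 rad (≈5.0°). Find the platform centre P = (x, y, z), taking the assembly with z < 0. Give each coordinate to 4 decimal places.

(0.0924, -0.0893, -0.3288)

O1 = (0.3239·cos0.0°, 0.3239·sin0.0°, 0.0466) = (0.3239, 0.0000, 0.0466)
O2 = (0.2773·cos120.0°, 0.2773·sin120.0°, -0.1273) = (-0.1386, 0.2401, -0.1273)
O3 = (0.3293·cos240.0°, 0.3293·sin240.0°, -0.0157) = (-0.1647, -0.2852, -0.0157)
eliminate P² terms by subtracting sphere 1 from 2 and 3
plane₁₂: -0.9250x+0.4803y+-0.3477z = -0.0140
det = 0.9969;  x = 0.0072+-0.2590z,  y = -0.0152+0.2252z
sphere 1 gives Az²+Bz+C=0 with A=1.1178, B=0.0640, C=-0.0998;  B²−4AC=0.4504;  roots -0.3288, 0.2716;  negative root z = -0.3288
x = 0.0924, y = -0.0893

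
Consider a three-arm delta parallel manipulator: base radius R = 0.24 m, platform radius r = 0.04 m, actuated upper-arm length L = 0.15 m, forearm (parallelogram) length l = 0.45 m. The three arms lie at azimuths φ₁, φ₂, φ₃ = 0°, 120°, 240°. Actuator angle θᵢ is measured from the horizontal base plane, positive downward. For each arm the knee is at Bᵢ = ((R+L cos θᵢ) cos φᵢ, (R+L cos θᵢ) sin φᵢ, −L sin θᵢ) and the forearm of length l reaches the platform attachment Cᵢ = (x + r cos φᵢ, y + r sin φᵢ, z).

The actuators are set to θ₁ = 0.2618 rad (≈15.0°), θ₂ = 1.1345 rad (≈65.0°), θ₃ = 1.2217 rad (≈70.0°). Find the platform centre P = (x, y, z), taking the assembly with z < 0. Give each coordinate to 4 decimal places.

φ1=0.0°: virtual centre (0.3449, 0.0000, -0.0388), radius l
centre 2 = (0.2634·cos120.0°, 0.2634·sin120.0°, -0.1359) = (-0.1317, 0.2281, -0.1359)
arm 3 at φ=240.0°: (R−r)+L cos θ3 = 0.2513;  centre 3 = (-0.1257, -0.2176, -0.1410)
subtract pairs → two planes through P
[-0.9532 0.4562 -0.1943]·P = -0.0326;  [-0.9411 -0.4353 -0.2043]·P = -0.0374
det = 0.8442;  x = 0.0370+-0.2105z,  y = 0.0059+-0.0141z
into |P−centre ₁|² = l²: 1.0445z² + 0.2071z + -0.1062 = 0;  Δ = 0.4865;  z = -0.4330 or 0.2348 → z<0 root = -0.4330
x = 0.1282, y = 0.0120

(0.1282, 0.0120, -0.4330)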